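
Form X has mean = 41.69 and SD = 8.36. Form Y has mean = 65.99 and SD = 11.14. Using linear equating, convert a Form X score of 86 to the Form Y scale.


slope = SD_Y / SD_X = 11.14 / 8.36 ~ 1.3325
intercept = mean_Y - slope * mean_X = 65.99 - (11.14 / 8.36) * 41.69 ~ 10.4366
Y = slope * X + intercept. To avoid rounding drift from the rounded slope/intercept, evaluate the equivalent form Y = mean_Y + SD_Y * (X - mean_X) / SD_X at full precision:
Y = 65.99 + 11.14 * (86 - 41.69) / 8.36
Y = 65.99 + 11.14 * 44.31 / 8.36
Y = 65.99 + 493.6134 / 8.36
Y = 65.99 + 59.0447
Y = 125.0347

125.0347


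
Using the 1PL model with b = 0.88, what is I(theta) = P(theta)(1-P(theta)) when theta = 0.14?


P = 1/(1+exp(-(0.14-0.88))) = 0.323
I = P*(1-P) = 0.323 * 0.677
I = 0.2187

0.2187


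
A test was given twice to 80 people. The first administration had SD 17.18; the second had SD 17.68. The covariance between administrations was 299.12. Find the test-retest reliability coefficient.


r = cov(X,Y) / (SD_X * SD_Y)
r = 299.12 / (17.18 * 17.68)
r = 299.12 / 303.7424
r = 0.9848

0.9848


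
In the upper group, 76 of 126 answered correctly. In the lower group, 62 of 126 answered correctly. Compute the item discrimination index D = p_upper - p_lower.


p_upper = 76/126 = 0.6032
p_lower = 62/126 = 0.4921
D = 0.6032 - 0.4921 = 0.1111

0.1111


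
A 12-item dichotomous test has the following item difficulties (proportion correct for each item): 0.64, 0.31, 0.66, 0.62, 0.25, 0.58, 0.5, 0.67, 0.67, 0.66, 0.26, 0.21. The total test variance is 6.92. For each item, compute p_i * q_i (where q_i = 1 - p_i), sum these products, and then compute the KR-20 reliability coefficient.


For each item, compute p_i * q_i:
  Item 1: 0.64 * 0.36 = 0.2304
  Item 2: 0.31 * 0.69 = 0.2139
  Item 3: 0.66 * 0.34 = 0.2244
  Item 4: 0.62 * 0.38 = 0.2356
  Item 5: 0.25 * 0.75 = 0.1875
  Item 6: 0.58 * 0.42 = 0.2436
  Item 7: 0.5 * 0.5 = 0.25
  Item 8: 0.67 * 0.33 = 0.2211
  Item 9: 0.67 * 0.33 = 0.2211
  Item 10: 0.66 * 0.34 = 0.2244
  Item 11: 0.26 * 0.74 = 0.1924
  Item 12: 0.21 * 0.79 = 0.1659
Sum(p_i * q_i) = 0.2304 + 0.2139 + 0.2244 + 0.2356 + 0.1875 + 0.2436 + 0.25 + 0.2211 + 0.2211 + 0.2244 + 0.1924 + 0.1659 = 2.6103
KR-20 = (k/(k-1)) * (1 - Sum(p_i*q_i) / Var_total)
= (12/11) * (1 - 2.6103/6.92)
= 1.0909 * 0.6228
KR-20 = 0.6794

0.6794


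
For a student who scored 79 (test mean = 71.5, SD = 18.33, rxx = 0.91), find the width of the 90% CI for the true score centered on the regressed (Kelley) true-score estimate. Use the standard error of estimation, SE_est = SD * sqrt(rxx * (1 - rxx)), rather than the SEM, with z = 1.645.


True score estimate = 0.91*79 + 0.09*71.5 = 78.325
SE_est = SD * sqrt(rxx * (1 - rxx)) = 18.33 * sqrt(0.91 * 0.09) = 18.33 * sqrt(0.0819) = 5.245712
CI = T_est +/- z * SE_est, so width = 2 * z * SE_est = 2 * 1.645 * 5.245712
Width = 17.2584

17.2584


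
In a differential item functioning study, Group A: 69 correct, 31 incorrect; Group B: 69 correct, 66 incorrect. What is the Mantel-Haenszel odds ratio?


Odds_A = 69/31 = 2.2258
Odds_B = 69/66 = 1.0455
OR = Odds_A / Odds_B = 2.2258 / 1.0455
Exactly, OR = (69 * 66) / (31 * 69) = 4554 / 2139
OR = 2.129

2.129


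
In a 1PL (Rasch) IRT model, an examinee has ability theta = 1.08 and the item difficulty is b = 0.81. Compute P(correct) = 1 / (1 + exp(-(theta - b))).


theta - b = 1.08 - 0.81 = 0.27
exp(-(theta - b)) = exp(-0.27) = 0.7634
P = 1 / (1 + 0.7634)
P = 0.5671

0.5671


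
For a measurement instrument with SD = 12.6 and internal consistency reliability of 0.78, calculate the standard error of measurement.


SEM = SD * sqrt(1 - rxx)
SEM = 12.6 * sqrt(1 - 0.78)
SEM = 12.6 * sqrt(0.22) = 12.6 * 0.469042
SEM = 5.9099

5.9099


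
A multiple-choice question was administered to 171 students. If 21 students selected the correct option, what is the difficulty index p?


Item difficulty p = number correct / total examinees
p = 21 / 171
p = 0.1228

0.1228


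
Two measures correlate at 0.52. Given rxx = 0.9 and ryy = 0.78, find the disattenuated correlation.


r_corrected = rxy / sqrt(rxx * ryy)
= 0.52 / sqrt(0.9 * 0.78)
= 0.52 / sqrt(0.702)
= 0.52 / 0.837854
r_corrected = 0.6206

0.6206


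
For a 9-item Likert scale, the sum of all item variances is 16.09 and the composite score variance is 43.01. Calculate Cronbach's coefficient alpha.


alpha = (k/(k-1)) * (1 - sum(si^2)/s_total^2)
= (9/8) * (1 - 16.09/43.01)
alpha = 0.7041

0.7041


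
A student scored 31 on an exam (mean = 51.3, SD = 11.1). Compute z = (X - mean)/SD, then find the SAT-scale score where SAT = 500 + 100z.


z = (X - mean) / SD = (31 - 51.3) / 11.1
z = -20.3 / 11.1
z = -1.8288
SAT-scale = SAT = 500 + 100z
Carry z at full precision (z = -20.3 / 11.1) into the conversion:
SAT-scale = 500 + 100 * (-20.3 / 11.1) = 500 + -2030 / 11.1
SAT-scale = 500 + -182.8829
SAT-scale = 317.1171

317.1171


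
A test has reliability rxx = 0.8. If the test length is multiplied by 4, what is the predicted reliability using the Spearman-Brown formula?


r_new = (n * rxx) / (1 + (n-1) * rxx)
r_new = (4 * 0.8) / (1 + 3 * 0.8)
r_new = 3.2 / 3.4
r_new = 0.9412

0.9412


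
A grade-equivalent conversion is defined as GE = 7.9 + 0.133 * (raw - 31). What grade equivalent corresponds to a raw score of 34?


raw - median = 34 - 31 = 3
slope * diff = 0.133 * 3 = 0.399
GE = 7.9 + 0.399
GE = 8.299

8.299


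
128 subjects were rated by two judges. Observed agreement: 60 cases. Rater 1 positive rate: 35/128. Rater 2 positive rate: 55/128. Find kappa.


P_o = 60/128 = 0.46875
P_e = (35*55 + 93*73) / 16384 = 0.53186
kappa = (P_o - P_e) / (1 - P_e)
kappa = (0.46875 - 0.53186) / (1 - 0.53186)
kappa = -0.1348

-0.1348


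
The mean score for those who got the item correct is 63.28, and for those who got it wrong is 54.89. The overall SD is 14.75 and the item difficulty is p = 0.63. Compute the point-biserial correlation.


q = 1 - p = 0.37
rpb = ((M1 - M0) / SD) * sqrt(p * q)
rpb = ((63.28 - 54.89) / 14.75) * sqrt(0.63 * 0.37)
rpb = 0.2746

0.2746


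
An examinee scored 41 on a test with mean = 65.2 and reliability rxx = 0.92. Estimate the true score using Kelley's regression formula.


T_est = rxx * X + (1 - rxx) * mean
T_est = 0.92 * 41 + 0.08 * 65.2
T_est = 37.72 + 5.216
T_est = 42.936

42.936


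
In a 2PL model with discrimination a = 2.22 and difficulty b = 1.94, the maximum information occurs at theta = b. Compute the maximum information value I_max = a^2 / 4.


For 2PL, max info at theta = b = 1.94
I_max = a^2 / 4 = 2.22^2 / 4
= 4.9284 / 4
I_max = 1.2321

1.2321


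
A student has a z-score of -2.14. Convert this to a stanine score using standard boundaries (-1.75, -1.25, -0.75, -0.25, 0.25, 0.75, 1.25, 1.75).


Stanine boundaries: [-1.75, -1.25, -0.75, -0.25, 0.25, 0.75, 1.25, 1.75]
z = -2.14
Check each boundary:
  z < -1.75
  z < -1.25
  z < -0.75
  z < -0.25
  z < 0.25
  z < 0.75
  z < 1.25
  z < 1.75
Highest qualifying boundary gives stanine = 1

1


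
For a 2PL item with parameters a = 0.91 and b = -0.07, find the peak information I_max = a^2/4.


For 2PL, max info at theta = b = -0.07
I_max = a^2 / 4 = 0.91^2 / 4
= 0.8281 / 4
I_max = 0.207

0.207


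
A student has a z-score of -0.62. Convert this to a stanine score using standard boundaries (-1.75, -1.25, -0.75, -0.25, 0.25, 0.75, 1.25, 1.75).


Stanine boundaries: [-1.75, -1.25, -0.75, -0.25, 0.25, 0.75, 1.25, 1.75]
z = -0.62
Check each boundary:
  z >= -1.75 -> could be stanine 2
  z >= -1.25 -> could be stanine 3
  z >= -0.75 -> could be stanine 4
  z < -0.25
  z < 0.25
  z < 0.75
  z < 1.25
  z < 1.75
Highest qualifying boundary gives stanine = 4

4


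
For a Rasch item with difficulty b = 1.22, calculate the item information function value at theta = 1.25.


P = 1/(1+exp(-(1.25-1.22))) = 0.5075
I = P*(1-P) = 0.5075 * 0.4925
I = 0.2499

0.2499


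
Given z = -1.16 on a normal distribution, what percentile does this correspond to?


CDF(z) = 0.5 * (1 + erf(z/sqrt(2)))
erf(-0.8202) = -0.754
CDF = 0.123
Percentile rank = 0.123 * 100 = 12.3

12.3


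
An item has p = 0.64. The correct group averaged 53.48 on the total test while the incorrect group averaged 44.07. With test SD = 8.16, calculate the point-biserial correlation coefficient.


q = 1 - p = 0.36
rpb = ((M1 - M0) / SD) * sqrt(p * q)
rpb = ((53.48 - 44.07) / 8.16) * sqrt(0.64 * 0.36)
rpb = 0.5535

0.5535


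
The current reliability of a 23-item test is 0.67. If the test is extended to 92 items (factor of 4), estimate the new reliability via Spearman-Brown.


r_new = (n * rxx) / (1 + (n-1) * rxx)
r_new = (4 * 0.67) / (1 + 3 * 0.67)
r_new = 2.68 / 3.01
r_new = 0.8904

0.8904


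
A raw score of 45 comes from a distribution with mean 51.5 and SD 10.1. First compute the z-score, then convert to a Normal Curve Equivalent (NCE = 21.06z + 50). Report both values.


z = (X - mean) / SD = (45 - 51.5) / 10.1
z = -6.5 / 10.1
z = -0.6436
NCE = NCE = 21.06z + 50
Carry z at full precision (z = -6.5 / 10.1) into the conversion:
NCE = 21.06 * (-6.5 / 10.1) + 50 = -136.89 / 10.1 + 50
NCE = -13.5535 + 50
NCE = 36.4465

36.4465


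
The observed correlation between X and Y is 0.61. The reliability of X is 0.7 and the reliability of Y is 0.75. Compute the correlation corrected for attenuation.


r_corrected = rxy / sqrt(rxx * ryy)
= 0.61 / sqrt(0.7 * 0.75)
= 0.61 / sqrt(0.525)
= 0.61 / 0.724569
r_corrected = 0.8419

0.8419


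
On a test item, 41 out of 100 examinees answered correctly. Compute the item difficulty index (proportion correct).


Item difficulty p = number correct / total examinees
p = 41 / 100
p = 0.41

0.41


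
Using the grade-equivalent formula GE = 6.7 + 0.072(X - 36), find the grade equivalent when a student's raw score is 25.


raw - median = 25 - 36 = -11
slope * diff = 0.072 * -11 = -0.792
GE = 6.7 + -0.792
GE = 5.908

5.908


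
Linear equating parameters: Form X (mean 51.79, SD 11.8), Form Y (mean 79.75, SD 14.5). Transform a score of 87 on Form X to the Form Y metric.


slope = SD_Y / SD_X = 14.5 / 11.8 ~ 1.2288
intercept = mean_Y - slope * mean_X = 79.75 - (14.5 / 11.8) * 51.79 ~ 16.1097
Y = slope * X + intercept. To avoid rounding drift from the rounded slope/intercept, evaluate the equivalent form Y = mean_Y + SD_Y * (X - mean_X) / SD_X at full precision:
Y = 79.75 + 14.5 * (87 - 51.79) / 11.8
Y = 79.75 + 14.5 * 35.21 / 11.8
Y = 79.75 + 510.545 / 11.8
Y = 79.75 + 43.2665
Y = 123.0165

123.0165


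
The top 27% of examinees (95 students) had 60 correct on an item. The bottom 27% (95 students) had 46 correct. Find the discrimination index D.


p_upper = 60/95 = 0.6316
p_lower = 46/95 = 0.4842
D = 0.6316 - 0.4842 = 0.1474

0.1474


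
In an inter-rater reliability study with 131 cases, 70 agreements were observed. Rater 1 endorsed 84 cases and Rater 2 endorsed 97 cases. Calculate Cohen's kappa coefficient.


P_o = 70/131 = 0.534351
P_e = (84*97 + 47*34) / 17161 = 0.567916
kappa = (P_o - P_e) / (1 - P_e)
kappa = (0.534351 - 0.567916) / (1 - 0.567916)
kappa = -0.0777

-0.0777


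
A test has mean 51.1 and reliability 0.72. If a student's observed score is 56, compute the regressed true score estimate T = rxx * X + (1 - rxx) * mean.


T_est = rxx * X + (1 - rxx) * mean
T_est = 0.72 * 56 + 0.28 * 51.1
T_est = 40.32 + 14.308
T_est = 54.628

54.628


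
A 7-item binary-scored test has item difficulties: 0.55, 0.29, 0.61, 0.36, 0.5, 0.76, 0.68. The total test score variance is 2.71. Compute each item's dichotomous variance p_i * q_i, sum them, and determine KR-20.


For each item, compute p_i * q_i:
  Item 1: 0.55 * 0.45 = 0.2475
  Item 2: 0.29 * 0.71 = 0.2059
  Item 3: 0.61 * 0.39 = 0.2379
  Item 4: 0.36 * 0.64 = 0.2304
  Item 5: 0.5 * 0.5 = 0.25
  Item 6: 0.76 * 0.24 = 0.1824
  Item 7: 0.68 * 0.32 = 0.2176
Sum(p_i * q_i) = 0.2475 + 0.2059 + 0.2379 + 0.2304 + 0.25 + 0.1824 + 0.2176 = 1.5717
KR-20 = (k/(k-1)) * (1 - Sum(p_i*q_i) / Var_total)
= (7/6) * (1 - 1.5717/2.71)
= 1.1667 * 0.42
KR-20 = 0.49

0.49


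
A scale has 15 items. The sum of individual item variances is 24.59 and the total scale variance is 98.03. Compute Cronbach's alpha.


alpha = (k/(k-1)) * (1 - sum(si^2)/s_total^2)
= (15/14) * (1 - 24.59/98.03)
alpha = 0.8027

0.8027


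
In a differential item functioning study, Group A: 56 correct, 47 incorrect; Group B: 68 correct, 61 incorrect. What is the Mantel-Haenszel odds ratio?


Odds_A = 56/47 = 1.1915
Odds_B = 68/61 = 1.1148
OR = Odds_A / Odds_B = 1.1915 / 1.1148
Exactly, OR = (56 * 61) / (47 * 68) = 3416 / 3196
OR = 1.0688

1.0688


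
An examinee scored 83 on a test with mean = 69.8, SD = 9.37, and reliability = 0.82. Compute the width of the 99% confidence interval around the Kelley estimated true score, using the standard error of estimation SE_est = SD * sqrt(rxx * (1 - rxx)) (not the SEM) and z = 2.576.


True score estimate = 0.82*83 + 0.18*69.8 = 80.624
SE_est = SD * sqrt(rxx * (1 - rxx)) = 9.37 * sqrt(0.82 * 0.18) = 9.37 * sqrt(0.1476) = 3.599836
CI = T_est +/- z * SE_est, so width = 2 * z * SE_est = 2 * 2.576 * 3.599836
Width = 18.5464

18.5464


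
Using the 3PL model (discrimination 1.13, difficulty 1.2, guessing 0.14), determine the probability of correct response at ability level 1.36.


logit = 1.13*(1.36 - 1.2) = 0.1808
P* = 1/(1 + exp(-0.1808)) = 0.5451
P = 0.14 + (1 - 0.14) * 0.5451
P = 0.6088

0.6088


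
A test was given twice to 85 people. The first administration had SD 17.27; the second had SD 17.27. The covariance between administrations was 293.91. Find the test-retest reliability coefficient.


r = cov(X,Y) / (SD_X * SD_Y)
r = 293.91 / (17.27 * 17.27)
r = 293.91 / 298.2529
r = 0.9854

0.9854


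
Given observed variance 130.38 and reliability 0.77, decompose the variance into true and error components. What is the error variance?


var_true = rxx * var_obs = 0.77 * 130.38 = 100.3926
var_error = var_obs - var_true
var_error = 130.38 - 100.3926
var_error = 29.9874

29.9874


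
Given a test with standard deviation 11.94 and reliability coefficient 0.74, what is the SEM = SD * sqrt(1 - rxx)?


SEM = SD * sqrt(1 - rxx)
SEM = 11.94 * sqrt(1 - 0.74)
SEM = 11.94 * sqrt(0.26) = 11.94 * 0.509902
SEM = 6.0882

6.0882


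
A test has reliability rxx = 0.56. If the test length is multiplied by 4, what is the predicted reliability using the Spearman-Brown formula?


r_new = (n * rxx) / (1 + (n-1) * rxx)
r_new = (4 * 0.56) / (1 + 3 * 0.56)
r_new = 2.24 / 2.68
r_new = 0.8358

0.8358


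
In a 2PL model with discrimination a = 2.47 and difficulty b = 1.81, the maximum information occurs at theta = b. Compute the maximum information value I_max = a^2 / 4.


For 2PL, max info at theta = b = 1.81
I_max = a^2 / 4 = 2.47^2 / 4
= 6.1009 / 4
I_max = 1.5252

1.5252


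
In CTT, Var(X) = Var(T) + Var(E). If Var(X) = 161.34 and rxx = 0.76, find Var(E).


var_true = rxx * var_obs = 0.76 * 161.34 = 122.6184
var_error = var_obs - var_true
var_error = 161.34 - 122.6184
var_error = 38.7216

38.7216


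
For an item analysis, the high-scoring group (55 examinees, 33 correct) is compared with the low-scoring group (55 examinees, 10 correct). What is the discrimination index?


p_upper = 33/55 = 0.6
p_lower = 10/55 = 0.1818
D = 0.6 - 0.1818 = 0.4182

0.4182


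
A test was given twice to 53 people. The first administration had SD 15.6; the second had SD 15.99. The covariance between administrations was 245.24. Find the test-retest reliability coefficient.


r = cov(X,Y) / (SD_X * SD_Y)
r = 245.24 / (15.6 * 15.99)
r = 245.24 / 249.444
r = 0.9831

0.9831


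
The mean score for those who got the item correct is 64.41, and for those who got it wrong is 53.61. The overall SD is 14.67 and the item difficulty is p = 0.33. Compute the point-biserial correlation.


q = 1 - p = 0.67
rpb = ((M1 - M0) / SD) * sqrt(p * q)
rpb = ((64.41 - 53.61) / 14.67) * sqrt(0.33 * 0.67)
rpb = 0.3462

0.3462


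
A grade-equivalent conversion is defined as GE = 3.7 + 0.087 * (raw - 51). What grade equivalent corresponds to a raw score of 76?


raw - median = 76 - 51 = 25
slope * diff = 0.087 * 25 = 2.175
GE = 3.7 + 2.175
GE = 5.875

5.875


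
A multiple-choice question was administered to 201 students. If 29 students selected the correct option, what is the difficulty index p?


Item difficulty p = number correct / total examinees
p = 29 / 201
p = 0.1443

0.1443


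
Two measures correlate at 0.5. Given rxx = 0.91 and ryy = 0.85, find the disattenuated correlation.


r_corrected = rxy / sqrt(rxx * ryy)
= 0.5 / sqrt(0.91 * 0.85)
= 0.5 / sqrt(0.7735)
= 0.5 / 0.879488
r_corrected = 0.5685

0.5685


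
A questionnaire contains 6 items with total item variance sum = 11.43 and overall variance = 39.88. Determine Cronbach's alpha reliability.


alpha = (k/(k-1)) * (1 - sum(si^2)/s_total^2)
= (6/5) * (1 - 11.43/39.88)
alpha = 0.8561

0.8561


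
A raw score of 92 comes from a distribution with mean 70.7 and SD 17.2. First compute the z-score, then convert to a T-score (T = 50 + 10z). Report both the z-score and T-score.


z = (X - mean) / SD = (92 - 70.7) / 17.2
z = 21.3 / 17.2
z = 1.2384
T-score = T = 50 + 10z
Carry z at full precision (z = 21.3 / 17.2) into the conversion:
T-score = 50 + 10 * (21.3 / 17.2) = 50 + 213 / 17.2
T-score = 50 + 12.3837
T-score = 62.3837

62.3837


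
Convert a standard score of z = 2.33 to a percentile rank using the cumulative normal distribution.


CDF(z) = 0.5 * (1 + erf(z/sqrt(2)))
erf(1.6476) = 0.9802
CDF = 0.9901
Percentile rank = 0.9901 * 100 = 99.01

99.01


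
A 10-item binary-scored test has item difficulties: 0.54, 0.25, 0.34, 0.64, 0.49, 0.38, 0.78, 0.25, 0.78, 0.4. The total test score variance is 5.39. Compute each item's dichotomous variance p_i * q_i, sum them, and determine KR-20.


For each item, compute p_i * q_i:
  Item 1: 0.54 * 0.46 = 0.2484
  Item 2: 0.25 * 0.75 = 0.1875
  Item 3: 0.34 * 0.66 = 0.2244
  Item 4: 0.64 * 0.36 = 0.2304
  Item 5: 0.49 * 0.51 = 0.2499
  Item 6: 0.38 * 0.62 = 0.2356
  Item 7: 0.78 * 0.22 = 0.1716
  Item 8: 0.25 * 0.75 = 0.1875
  Item 9: 0.78 * 0.22 = 0.1716
  Item 10: 0.4 * 0.6 = 0.24
Sum(p_i * q_i) = 0.2484 + 0.1875 + 0.2244 + 0.2304 + 0.2499 + 0.2356 + 0.1716 + 0.1875 + 0.1716 + 0.24 = 2.1469
KR-20 = (k/(k-1)) * (1 - Sum(p_i*q_i) / Var_total)
= (10/9) * (1 - 2.1469/5.39)
= 1.1111 * 0.6017
KR-20 = 0.6685

0.6685


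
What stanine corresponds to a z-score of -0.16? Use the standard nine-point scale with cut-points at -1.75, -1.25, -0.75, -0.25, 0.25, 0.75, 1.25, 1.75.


Stanine boundaries: [-1.75, -1.25, -0.75, -0.25, 0.25, 0.75, 1.25, 1.75]
z = -0.16
Check each boundary:
  z >= -1.75 -> could be stanine 2
  z >= -1.25 -> could be stanine 3
  z >= -0.75 -> could be stanine 4
  z >= -0.25 -> could be stanine 5
  z < 0.25
  z < 0.75
  z < 1.25
  z < 1.75
Highest qualifying boundary gives stanine = 5

5


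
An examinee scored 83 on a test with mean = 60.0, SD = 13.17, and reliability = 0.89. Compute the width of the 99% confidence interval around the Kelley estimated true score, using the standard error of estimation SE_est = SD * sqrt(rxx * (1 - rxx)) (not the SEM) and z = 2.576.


True score estimate = 0.89*83 + 0.11*60.0 = 80.47
SE_est = SD * sqrt(rxx * (1 - rxx)) = 13.17 * sqrt(0.89 * 0.11) = 13.17 * sqrt(0.0979) = 4.120758
CI = T_est +/- z * SE_est, so width = 2 * z * SE_est = 2 * 2.576 * 4.120758
Width = 21.2301

21.2301


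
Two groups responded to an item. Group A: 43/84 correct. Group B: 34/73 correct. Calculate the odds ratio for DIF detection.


Odds_A = 43/41 = 1.0488
Odds_B = 34/39 = 0.8718
OR = Odds_A / Odds_B = 1.0488 / 0.8718
Exactly, OR = (43 * 39) / (41 * 34) = 1677 / 1394
OR = 1.203

1.203


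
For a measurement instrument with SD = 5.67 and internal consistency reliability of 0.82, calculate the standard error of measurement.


SEM = SD * sqrt(1 - rxx)
SEM = 5.67 * sqrt(1 - 0.82)
SEM = 5.67 * sqrt(0.18) = 5.67 * 0.424264
SEM = 2.4056

2.4056


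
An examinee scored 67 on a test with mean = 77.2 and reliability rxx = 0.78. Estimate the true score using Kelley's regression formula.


T_est = rxx * X + (1 - rxx) * mean
T_est = 0.78 * 67 + 0.22 * 77.2
T_est = 52.26 + 16.984
T_est = 69.244

69.244


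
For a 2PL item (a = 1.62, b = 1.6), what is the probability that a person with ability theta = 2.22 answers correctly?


a*(theta - b) = 1.62 * (2.22 - 1.6) = 1.0044
exp(-1.0044) = 0.3663
P = 1 / (1 + 0.3663)
P = 0.7319

0.7319


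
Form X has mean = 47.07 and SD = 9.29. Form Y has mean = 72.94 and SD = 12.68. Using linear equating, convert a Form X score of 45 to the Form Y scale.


slope = SD_Y / SD_X = 12.68 / 9.29 ~ 1.3649
intercept = mean_Y - slope * mean_X = 72.94 - (12.68 / 9.29) * 47.07 ~ 8.6938
Y = slope * X + intercept. To avoid rounding drift from the rounded slope/intercept, evaluate the equivalent form Y = mean_Y + SD_Y * (X - mean_X) / SD_X at full precision:
Y = 72.94 + 12.68 * (45 - 47.07) / 9.29
Y = 72.94 - 12.68 * 2.07 / 9.29
Y = 72.94 - 26.2476 / 9.29
Y = 72.94 - 2.8254
Y = 70.1146

70.1146


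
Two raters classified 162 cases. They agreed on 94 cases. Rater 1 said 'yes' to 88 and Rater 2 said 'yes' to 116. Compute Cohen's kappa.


P_o = 94/162 = 0.580247
P_e = (88*116 + 74*46) / 26244 = 0.518671
kappa = (P_o - P_e) / (1 - P_e)
kappa = (0.580247 - 0.518671) / (1 - 0.518671)
kappa = 0.1279

0.1279


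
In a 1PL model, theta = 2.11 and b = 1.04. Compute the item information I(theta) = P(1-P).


P = 1/(1+exp(-(2.11-1.04))) = 0.7446
I = P*(1-P) = 0.7446 * 0.2554
I = 0.1902

0.1902


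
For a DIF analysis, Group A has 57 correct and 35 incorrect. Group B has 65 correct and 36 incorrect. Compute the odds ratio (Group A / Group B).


Odds_A = 57/35 = 1.6286
Odds_B = 65/36 = 1.8056
OR = Odds_A / Odds_B = 1.6286 / 1.8056
Exactly, OR = (57 * 36) / (35 * 65) = 2052 / 2275
OR = 0.902

0.902


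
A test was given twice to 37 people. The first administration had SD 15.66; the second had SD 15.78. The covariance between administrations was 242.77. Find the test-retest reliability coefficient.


r = cov(X,Y) / (SD_X * SD_Y)
r = 242.77 / (15.66 * 15.78)
r = 242.77 / 247.1148
r = 0.9824

0.9824


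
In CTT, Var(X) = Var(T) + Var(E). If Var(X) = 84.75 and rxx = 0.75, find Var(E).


var_true = rxx * var_obs = 0.75 * 84.75 = 63.5625
var_error = var_obs - var_true
var_error = 84.75 - 63.5625
var_error = 21.1875

21.1875


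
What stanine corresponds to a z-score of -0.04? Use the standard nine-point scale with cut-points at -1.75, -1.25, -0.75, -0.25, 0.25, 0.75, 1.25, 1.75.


Stanine boundaries: [-1.75, -1.25, -0.75, -0.25, 0.25, 0.75, 1.25, 1.75]
z = -0.04
Check each boundary:
  z >= -1.75 -> could be stanine 2
  z >= -1.25 -> could be stanine 3
  z >= -0.75 -> could be stanine 4
  z >= -0.25 -> could be stanine 5
  z < 0.25
  z < 0.75
  z < 1.25
  z < 1.75
Highest qualifying boundary gives stanine = 5

5


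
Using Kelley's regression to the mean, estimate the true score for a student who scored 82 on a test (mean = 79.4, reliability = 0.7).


T_est = rxx * X + (1 - rxx) * mean
T_est = 0.7 * 82 + 0.3 * 79.4
T_est = 57.4 + 23.82
T_est = 81.22

81.22


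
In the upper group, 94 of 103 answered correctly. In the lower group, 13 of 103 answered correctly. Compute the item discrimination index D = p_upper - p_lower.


p_upper = 94/103 = 0.9126
p_lower = 13/103 = 0.1262
D = 0.9126 - 0.1262 = 0.7864

0.7864


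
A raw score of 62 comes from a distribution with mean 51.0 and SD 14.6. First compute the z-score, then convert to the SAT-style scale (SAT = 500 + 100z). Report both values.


z = (X - mean) / SD = (62 - 51.0) / 14.6
z = 11.0 / 14.6
z = 0.7534
SAT-scale = SAT = 500 + 100z
Carry z at full precision (z = 11.0 / 14.6) into the conversion:
SAT-scale = 500 + 100 * (11.0 / 14.6) = 500 + 1100 / 14.6
SAT-scale = 500 + 75.3425
SAT-scale = 575.3425

575.3425


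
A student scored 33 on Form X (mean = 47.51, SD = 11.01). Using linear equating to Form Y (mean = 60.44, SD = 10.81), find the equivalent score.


slope = SD_Y / SD_X = 10.81 / 11.01 ~ 0.9818
intercept = mean_Y - slope * mean_X = 60.44 - (10.81 / 11.01) * 47.51 ~ 13.793
Y = slope * X + intercept. To avoid rounding drift from the rounded slope/intercept, evaluate the equivalent form Y = mean_Y + SD_Y * (X - mean_X) / SD_X at full precision:
Y = 60.44 + 10.81 * (33 - 47.51) / 11.01
Y = 60.44 - 10.81 * 14.51 / 11.01
Y = 60.44 - 156.8531 / 11.01
Y = 60.44 - 14.2464
Y = 46.1936

46.1936


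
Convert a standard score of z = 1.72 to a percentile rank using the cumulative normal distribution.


CDF(z) = 0.5 * (1 + erf(z/sqrt(2)))
erf(1.2162) = 0.9146
CDF = 0.9573
Percentile rank = 0.9573 * 100 = 95.73

95.73


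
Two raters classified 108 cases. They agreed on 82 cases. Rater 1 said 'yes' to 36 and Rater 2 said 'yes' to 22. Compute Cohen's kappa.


P_o = 82/108 = 0.759259
P_e = (36*22 + 72*86) / 11664 = 0.598765
kappa = (P_o - P_e) / (1 - P_e)
kappa = (0.759259 - 0.598765) / (1 - 0.598765)
kappa = 0.4

0.4


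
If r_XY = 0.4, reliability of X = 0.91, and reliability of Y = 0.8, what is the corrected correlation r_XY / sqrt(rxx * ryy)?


r_corrected = rxy / sqrt(rxx * ryy)
= 0.4 / sqrt(0.91 * 0.8)
= 0.4 / sqrt(0.728)
= 0.4 / 0.853229
r_corrected = 0.4688

0.4688


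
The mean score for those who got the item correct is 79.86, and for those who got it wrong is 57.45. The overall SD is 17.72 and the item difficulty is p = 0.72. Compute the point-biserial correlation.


q = 1 - p = 0.28
rpb = ((M1 - M0) / SD) * sqrt(p * q)
rpb = ((79.86 - 57.45) / 17.72) * sqrt(0.72 * 0.28)
rpb = 0.5678

0.5678


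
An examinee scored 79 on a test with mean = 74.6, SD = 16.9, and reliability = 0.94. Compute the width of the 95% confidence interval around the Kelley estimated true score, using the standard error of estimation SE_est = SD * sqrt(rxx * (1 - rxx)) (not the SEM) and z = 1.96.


True score estimate = 0.94*79 + 0.06*74.6 = 78.736
SE_est = SD * sqrt(rxx * (1 - rxx)) = 16.9 * sqrt(0.94 * 0.06) = 16.9 * sqrt(0.0564) = 4.013528
CI = T_est +/- z * SE_est, so width = 2 * z * SE_est = 2 * 1.96 * 4.013528
Width = 15.733

15.733


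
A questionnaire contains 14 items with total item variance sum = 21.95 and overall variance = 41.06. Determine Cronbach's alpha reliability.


alpha = (k/(k-1)) * (1 - sum(si^2)/s_total^2)
= (14/13) * (1 - 21.95/41.06)
alpha = 0.5012

0.5012


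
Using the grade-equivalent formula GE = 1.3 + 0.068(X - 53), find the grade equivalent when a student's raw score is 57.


raw - median = 57 - 53 = 4
slope * diff = 0.068 * 4 = 0.272
GE = 1.3 + 0.272
GE = 1.572

1.572


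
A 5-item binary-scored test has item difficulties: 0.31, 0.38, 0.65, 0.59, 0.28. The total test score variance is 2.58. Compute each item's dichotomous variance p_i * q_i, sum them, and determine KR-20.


For each item, compute p_i * q_i:
  Item 1: 0.31 * 0.69 = 0.2139
  Item 2: 0.38 * 0.62 = 0.2356
  Item 3: 0.65 * 0.35 = 0.2275
  Item 4: 0.59 * 0.41 = 0.2419
  Item 5: 0.28 * 0.72 = 0.2016
Sum(p_i * q_i) = 0.2139 + 0.2356 + 0.2275 + 0.2419 + 0.2016 = 1.1205
KR-20 = (k/(k-1)) * (1 - Sum(p_i*q_i) / Var_total)
= (5/4) * (1 - 1.1205/2.58)
= 1.25 * 0.5657
KR-20 = 0.7071

0.7071


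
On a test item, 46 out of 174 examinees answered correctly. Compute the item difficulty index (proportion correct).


Item difficulty p = number correct / total examinees
p = 46 / 174
p = 0.2644

0.2644


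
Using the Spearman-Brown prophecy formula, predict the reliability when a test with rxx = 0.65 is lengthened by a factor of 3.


r_new = (n * rxx) / (1 + (n-1) * rxx)
r_new = (3 * 0.65) / (1 + 2 * 0.65)
r_new = 1.95 / 2.3
r_new = 0.8478

0.8478


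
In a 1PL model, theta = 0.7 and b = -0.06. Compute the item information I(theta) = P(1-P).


P = 1/(1+exp(-(0.7--0.06))) = 0.6814
I = P*(1-P) = 0.6814 * 0.3186
I = 0.2171

0.2171


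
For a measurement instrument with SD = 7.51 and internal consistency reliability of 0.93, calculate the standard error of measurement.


SEM = SD * sqrt(1 - rxx)
SEM = 7.51 * sqrt(1 - 0.93)
SEM = 7.51 * sqrt(0.07) = 7.51 * 0.264575
SEM = 1.987

1.987


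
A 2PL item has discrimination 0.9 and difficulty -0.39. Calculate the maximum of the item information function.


For 2PL, max info at theta = b = -0.39
I_max = a^2 / 4 = 0.9^2 / 4
= 0.81 / 4
I_max = 0.2025

0.2025


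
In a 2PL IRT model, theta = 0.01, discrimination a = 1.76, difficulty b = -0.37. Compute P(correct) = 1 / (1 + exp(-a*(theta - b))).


a*(theta - b) = 1.76 * (0.01 - -0.37) = 0.6688
exp(-0.6688) = 0.5123
P = 1 / (1 + 0.5123)
P = 0.6612

0.6612


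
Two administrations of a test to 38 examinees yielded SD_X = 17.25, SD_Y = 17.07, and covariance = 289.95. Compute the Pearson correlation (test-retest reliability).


r = cov(X,Y) / (SD_X * SD_Y)
r = 289.95 / (17.25 * 17.07)
r = 289.95 / 294.4575
r = 0.9847

0.9847


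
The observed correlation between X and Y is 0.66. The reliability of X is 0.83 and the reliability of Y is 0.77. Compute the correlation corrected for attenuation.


r_corrected = rxy / sqrt(rxx * ryy)
= 0.66 / sqrt(0.83 * 0.77)
= 0.66 / sqrt(0.6391)
= 0.66 / 0.799437
r_corrected = 0.8256

0.8256


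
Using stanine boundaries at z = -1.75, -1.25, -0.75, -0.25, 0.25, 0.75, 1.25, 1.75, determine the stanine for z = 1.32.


Stanine boundaries: [-1.75, -1.25, -0.75, -0.25, 0.25, 0.75, 1.25, 1.75]
z = 1.32
Check each boundary:
  z >= -1.75 -> could be stanine 2
  z >= -1.25 -> could be stanine 3
  z >= -0.75 -> could be stanine 4
  z >= -0.25 -> could be stanine 5
  z >= 0.25 -> could be stanine 6
  z >= 0.75 -> could be stanine 7
  z >= 1.25 -> could be stanine 8
  z < 1.75
Highest qualifying boundary gives stanine = 8

8


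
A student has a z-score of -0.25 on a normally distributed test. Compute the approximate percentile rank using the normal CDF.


CDF(z) = 0.5 * (1 + erf(z/sqrt(2)))
erf(-0.1768) = -0.1974
CDF = 0.4013
Percentile rank = 0.4013 * 100 = 40.13

40.13


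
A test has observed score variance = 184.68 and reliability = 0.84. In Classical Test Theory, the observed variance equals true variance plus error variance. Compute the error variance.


var_true = rxx * var_obs = 0.84 * 184.68 = 155.1312
var_error = var_obs - var_true
var_error = 184.68 - 155.1312
var_error = 29.5488

29.5488


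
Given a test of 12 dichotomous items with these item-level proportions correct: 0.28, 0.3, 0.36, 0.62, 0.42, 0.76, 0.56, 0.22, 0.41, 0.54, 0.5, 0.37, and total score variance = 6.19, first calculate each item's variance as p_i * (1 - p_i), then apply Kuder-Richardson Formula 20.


For each item, compute p_i * q_i:
  Item 1: 0.28 * 0.72 = 0.2016
  Item 2: 0.3 * 0.7 = 0.21
  Item 3: 0.36 * 0.64 = 0.2304
  Item 4: 0.62 * 0.38 = 0.2356
  Item 5: 0.42 * 0.58 = 0.2436
  Item 6: 0.76 * 0.24 = 0.1824
  Item 7: 0.56 * 0.44 = 0.2464
  Item 8: 0.22 * 0.78 = 0.1716
  Item 9: 0.41 * 0.59 = 0.2419
  Item 10: 0.54 * 0.46 = 0.2484
  Item 11: 0.5 * 0.5 = 0.25
  Item 12: 0.37 * 0.63 = 0.2331
Sum(p_i * q_i) = 0.2016 + 0.21 + 0.2304 + 0.2356 + 0.2436 + 0.1824 + 0.2464 + 0.1716 + 0.2419 + 0.2484 + 0.25 + 0.2331 = 2.695
KR-20 = (k/(k-1)) * (1 - Sum(p_i*q_i) / Var_total)
= (12/11) * (1 - 2.695/6.19)
= 1.0909 * 0.5646
KR-20 = 0.6159

0.6159


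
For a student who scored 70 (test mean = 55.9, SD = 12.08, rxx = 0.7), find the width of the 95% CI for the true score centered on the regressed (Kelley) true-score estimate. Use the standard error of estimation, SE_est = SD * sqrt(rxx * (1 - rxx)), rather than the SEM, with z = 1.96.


True score estimate = 0.7*70 + 0.3*55.9 = 65.77
SE_est = SD * sqrt(rxx * (1 - rxx)) = 12.08 * sqrt(0.7 * 0.3) = 12.08 * sqrt(0.21) = 5.535751
CI = T_est +/- z * SE_est, so width = 2 * z * SE_est = 2 * 1.96 * 5.535751
Width = 21.7001

21.7001


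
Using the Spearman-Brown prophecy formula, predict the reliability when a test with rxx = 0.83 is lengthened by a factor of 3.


r_new = (n * rxx) / (1 + (n-1) * rxx)
r_new = (3 * 0.83) / (1 + 2 * 0.83)
r_new = 2.49 / 2.66
r_new = 0.9361

0.9361


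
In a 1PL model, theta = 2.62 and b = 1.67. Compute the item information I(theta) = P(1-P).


P = 1/(1+exp(-(2.62-1.67))) = 0.7211
I = P*(1-P) = 0.7211 * 0.2789
I = 0.2011

0.2011


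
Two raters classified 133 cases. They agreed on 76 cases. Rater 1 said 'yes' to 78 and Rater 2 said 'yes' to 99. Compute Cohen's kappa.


P_o = 76/133 = 0.571429
P_e = (78*99 + 55*34) / 17689 = 0.542258
kappa = (P_o - P_e) / (1 - P_e)
kappa = (0.571429 - 0.542258) / (1 - 0.542258)
kappa = 0.0637

0.0637


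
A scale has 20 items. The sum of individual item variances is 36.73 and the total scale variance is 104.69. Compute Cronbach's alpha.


alpha = (k/(k-1)) * (1 - sum(si^2)/s_total^2)
= (20/19) * (1 - 36.73/104.69)
alpha = 0.6833

0.6833


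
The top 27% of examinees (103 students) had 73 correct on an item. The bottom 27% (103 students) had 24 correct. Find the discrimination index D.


p_upper = 73/103 = 0.7087
p_lower = 24/103 = 0.233
D = 0.7087 - 0.233 = 0.4757

0.4757


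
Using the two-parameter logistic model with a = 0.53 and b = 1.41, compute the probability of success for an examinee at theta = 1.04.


a*(theta - b) = 0.53 * (1.04 - 1.41) = -0.1961
exp(--0.1961) = 1.2166
P = 1 / (1 + 1.2166)
P = 0.4511

0.4511


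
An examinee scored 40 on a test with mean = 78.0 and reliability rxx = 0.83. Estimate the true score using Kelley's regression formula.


T_est = rxx * X + (1 - rxx) * mean
T_est = 0.83 * 40 + 0.17 * 78.0
T_est = 33.2 + 13.26
T_est = 46.46

46.46


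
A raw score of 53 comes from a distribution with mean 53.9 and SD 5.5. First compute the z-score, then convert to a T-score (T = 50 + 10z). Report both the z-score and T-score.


z = (X - mean) / SD = (53 - 53.9) / 5.5
z = -0.9 / 5.5
z = -0.1636
T-score = T = 50 + 10z
Carry z at full precision (z = -0.9 / 5.5) into the conversion:
T-score = 50 + 10 * (-0.9 / 5.5) = 50 + -9 / 5.5
T-score = 50 + -1.6364
T-score = 48.3636

48.3636


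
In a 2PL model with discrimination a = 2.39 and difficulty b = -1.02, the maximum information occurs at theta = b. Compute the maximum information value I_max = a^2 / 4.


For 2PL, max info at theta = b = -1.02
I_max = a^2 / 4 = 2.39^2 / 4
= 5.7121 / 4
I_max = 1.428

1.428


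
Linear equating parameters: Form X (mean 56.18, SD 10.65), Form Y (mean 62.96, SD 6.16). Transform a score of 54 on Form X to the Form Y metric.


slope = SD_Y / SD_X = 6.16 / 10.65 ~ 0.5784
intercept = mean_Y - slope * mean_X = 62.96 - (6.16 / 10.65) * 56.18 ~ 30.4653
Y = slope * X + intercept. To avoid rounding drift from the rounded slope/intercept, evaluate the equivalent form Y = mean_Y + SD_Y * (X - mean_X) / SD_X at full precision:
Y = 62.96 + 6.16 * (54 - 56.18) / 10.65
Y = 62.96 - 6.16 * 2.18 / 10.65
Y = 62.96 - 13.4288 / 10.65
Y = 62.96 - 1.2609
Y = 61.6991

61.6991


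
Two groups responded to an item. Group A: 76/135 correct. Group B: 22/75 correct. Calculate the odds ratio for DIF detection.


Odds_A = 76/59 = 1.2881
Odds_B = 22/53 = 0.4151
OR = Odds_A / Odds_B = 1.2881 / 0.4151
Exactly, OR = (76 * 53) / (59 * 22) = 4028 / 1298
OR = 3.1032

3.1032


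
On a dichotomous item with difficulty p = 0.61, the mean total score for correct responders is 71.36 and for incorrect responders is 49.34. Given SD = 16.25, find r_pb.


q = 1 - p = 0.39
rpb = ((M1 - M0) / SD) * sqrt(p * q)
rpb = ((71.36 - 49.34) / 16.25) * sqrt(0.61 * 0.39)
rpb = 0.6609

0.6609


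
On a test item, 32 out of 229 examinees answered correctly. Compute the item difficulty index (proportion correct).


Item difficulty p = number correct / total examinees
p = 32 / 229
p = 0.1397

0.1397


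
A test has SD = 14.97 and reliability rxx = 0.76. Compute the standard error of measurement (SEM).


SEM = SD * sqrt(1 - rxx)
SEM = 14.97 * sqrt(1 - 0.76)
SEM = 14.97 * sqrt(0.24) = 14.97 * 0.489898
SEM = 7.3338

7.3338


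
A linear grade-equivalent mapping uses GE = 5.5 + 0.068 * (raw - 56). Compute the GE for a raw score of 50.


raw - median = 50 - 56 = -6
slope * diff = 0.068 * -6 = -0.408
GE = 5.5 + -0.408
GE = 5.092

5.092


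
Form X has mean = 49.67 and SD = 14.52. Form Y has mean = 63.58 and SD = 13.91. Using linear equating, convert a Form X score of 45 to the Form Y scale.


slope = SD_Y / SD_X = 13.91 / 14.52 ~ 0.958
intercept = mean_Y - slope * mean_X = 63.58 - (13.91 / 14.52) * 49.67 ~ 15.9967
Y = slope * X + intercept. To avoid rounding drift from the rounded slope/intercept, evaluate the equivalent form Y = mean_Y + SD_Y * (X - mean_X) / SD_X at full precision:
Y = 63.58 + 13.91 * (45 - 49.67) / 14.52
Y = 63.58 - 13.91 * 4.67 / 14.52
Y = 63.58 - 64.9597 / 14.52
Y = 63.58 - 4.4738
Y = 59.1062

59.1062


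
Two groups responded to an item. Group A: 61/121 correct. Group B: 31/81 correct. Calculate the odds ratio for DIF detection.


Odds_A = 61/60 = 1.0167
Odds_B = 31/50 = 0.62
OR = Odds_A / Odds_B = 1.0167 / 0.62
Exactly, OR = (61 * 50) / (60 * 31) = 3050 / 1860
OR = 1.6398

1.6398


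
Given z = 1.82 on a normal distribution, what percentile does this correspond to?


CDF(z) = 0.5 * (1 + erf(z/sqrt(2)))
erf(1.2869) = 0.9312
CDF = 0.9656
Percentile rank = 0.9656 * 100 = 96.56

96.56


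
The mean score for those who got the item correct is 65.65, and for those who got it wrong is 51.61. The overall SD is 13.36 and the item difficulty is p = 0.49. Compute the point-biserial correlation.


q = 1 - p = 0.51
rpb = ((M1 - M0) / SD) * sqrt(p * q)
rpb = ((65.65 - 51.61) / 13.36) * sqrt(0.49 * 0.51)
rpb = 0.5253

0.5253


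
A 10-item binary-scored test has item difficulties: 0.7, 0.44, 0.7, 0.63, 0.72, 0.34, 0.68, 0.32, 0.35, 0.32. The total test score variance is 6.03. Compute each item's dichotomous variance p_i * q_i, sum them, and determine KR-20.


For each item, compute p_i * q_i:
  Item 1: 0.7 * 0.3 = 0.21
  Item 2: 0.44 * 0.56 = 0.2464
  Item 3: 0.7 * 0.3 = 0.21
  Item 4: 0.63 * 0.37 = 0.2331
  Item 5: 0.72 * 0.28 = 0.2016
  Item 6: 0.34 * 0.66 = 0.2244
  Item 7: 0.68 * 0.32 = 0.2176
  Item 8: 0.32 * 0.68 = 0.2176
  Item 9: 0.35 * 0.65 = 0.2275
  Item 10: 0.32 * 0.68 = 0.2176
Sum(p_i * q_i) = 0.21 + 0.2464 + 0.21 + 0.2331 + 0.2016 + 0.2244 + 0.2176 + 0.2176 + 0.2275 + 0.2176 = 2.2058
KR-20 = (k/(k-1)) * (1 - Sum(p_i*q_i) / Var_total)
= (10/9) * (1 - 2.2058/6.03)
= 1.1111 * 0.6342
KR-20 = 0.7047

0.7047


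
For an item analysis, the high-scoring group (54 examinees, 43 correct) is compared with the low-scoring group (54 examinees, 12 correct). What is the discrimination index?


p_upper = 43/54 = 0.7963
p_lower = 12/54 = 0.2222
D = 0.7963 - 0.2222 = 0.5741

0.5741


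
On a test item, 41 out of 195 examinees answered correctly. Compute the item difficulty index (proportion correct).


Item difficulty p = number correct / total examinees
p = 41 / 195
p = 0.2103

0.2103


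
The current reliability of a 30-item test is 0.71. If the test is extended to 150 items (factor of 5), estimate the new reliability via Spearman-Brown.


r_new = (n * rxx) / (1 + (n-1) * rxx)
r_new = (5 * 0.71) / (1 + 4 * 0.71)
r_new = 3.55 / 3.84
r_new = 0.9245

0.9245


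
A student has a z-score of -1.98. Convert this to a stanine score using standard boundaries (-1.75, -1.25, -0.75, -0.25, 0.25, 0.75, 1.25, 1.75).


Stanine boundaries: [-1.75, -1.25, -0.75, -0.25, 0.25, 0.75, 1.25, 1.75]
z = -1.98
Check each boundary:
  z < -1.75
  z < -1.25
  z < -0.75
  z < -0.25
  z < 0.25
  z < 0.75
  z < 1.25
  z < 1.75
Highest qualifying boundary gives stanine = 1

1


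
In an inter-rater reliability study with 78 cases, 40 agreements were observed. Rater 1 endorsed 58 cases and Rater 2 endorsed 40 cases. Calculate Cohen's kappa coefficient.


P_o = 40/78 = 0.512821
P_e = (58*40 + 20*38) / 6084 = 0.506246
kappa = (P_o - P_e) / (1 - P_e)
kappa = (0.512821 - 0.506246) / (1 - 0.506246)
kappa = 0.0133

0.0133
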